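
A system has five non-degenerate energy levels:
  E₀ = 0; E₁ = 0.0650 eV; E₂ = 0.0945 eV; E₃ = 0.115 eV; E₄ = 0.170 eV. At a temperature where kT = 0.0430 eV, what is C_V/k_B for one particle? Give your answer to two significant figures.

Eᵢ/kT = 0, 1.512, 2.198, 2.674, 3.953.
Z = Σ e^(−Eᵢ/kT) = e^(−0) + e^(−1.512) + e^(−2.198) + e^(−2.674) + e^(−3.953) = 1.000 + 0.2205 + 0.1110 + 0.06898 + 0.01920 = 1.420.
⟨E⟩ = 0.02537 eV, ⟨E²⟩ = 0.002387 eV².
C_V/k_B = (⟨E²⟩ − ⟨E⟩²)/(kT)² = (0.002387 − 0.0006436)/0.001849 = 0.94.

0.94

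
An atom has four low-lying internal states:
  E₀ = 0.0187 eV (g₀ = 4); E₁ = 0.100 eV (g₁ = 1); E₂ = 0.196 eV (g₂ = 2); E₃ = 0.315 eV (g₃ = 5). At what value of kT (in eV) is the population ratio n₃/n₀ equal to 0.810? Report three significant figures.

0.683 eV

n₃/n₀ = (g₃/g₀) exp[−(E₃−E₀)/kT] = 0.810.
⇒ (E₃−E₀)/kT = ln((5/4)/0.810) = ln(1.5432) = 0.43386.
kT = 0.2963 eV / 0.43386 = 0.683 eV.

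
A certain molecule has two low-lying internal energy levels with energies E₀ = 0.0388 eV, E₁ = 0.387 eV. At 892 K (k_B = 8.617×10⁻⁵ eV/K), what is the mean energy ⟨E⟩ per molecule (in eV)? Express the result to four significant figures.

k_BT = 8.617×10⁻⁵ × 892 K = 0.0768636 eV.
Eᵢ/kT = 0.504790, 5.03489.
Z = Σ e^(−Eᵢ/kT) = e^(−0.504790) + e^(−5.03489) = 0.603632 + 0.00650691 = 0.610139.
⟨E⟩ = Σ Eᵢ e^(−Eᵢ/kT) / Z = (0.0388·0.603632 + 0.387·0.00650691) / 0.610139 = 0.04251 eV.

0.04251 eV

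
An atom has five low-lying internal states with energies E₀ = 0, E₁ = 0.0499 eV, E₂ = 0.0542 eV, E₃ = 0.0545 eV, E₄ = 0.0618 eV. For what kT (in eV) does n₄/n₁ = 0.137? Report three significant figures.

0.00599 eV

n₄/n₁ = exp[−(E₄−E₁)/kT] = 0.137.
⇒ (E₄−E₁)/kT = ln(1/0.137) = ln(7.2993) = 1.9878.
kT = 0.0119 eV / 1.9878 = 0.00599 eV.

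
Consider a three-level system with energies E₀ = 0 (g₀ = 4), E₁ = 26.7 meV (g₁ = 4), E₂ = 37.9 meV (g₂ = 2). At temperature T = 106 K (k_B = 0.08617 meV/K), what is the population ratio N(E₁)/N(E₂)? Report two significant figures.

6.8

k_BT = 0.08617 × 106 K = 9.134 meV.
n₁/n₂ = (g₁/g₂) exp[−(E₁−E₂)/kT] = (4/2) × exp(−(-11.2 meV)/(9.134 meV)) = (4/2) × exp(1.226) = 6.8.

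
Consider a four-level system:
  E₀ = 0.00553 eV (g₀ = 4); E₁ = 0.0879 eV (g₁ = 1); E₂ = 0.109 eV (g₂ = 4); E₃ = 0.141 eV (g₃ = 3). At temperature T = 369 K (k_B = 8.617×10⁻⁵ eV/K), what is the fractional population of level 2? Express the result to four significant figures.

0.03616

k_BT = 8.617×10⁻⁵ × 369 K = 0.0317967 eV.
Eᵢ/kT = 0.173917, 2.76444, 3.42803, 4.43442.
Z = Σ gᵢe^(−Eᵢ/kT) = 4·e^(−0.173917) + 1·e^(−2.76444) + 4·e^(−3.42803) + 3·e^(−4.43442) = 3.36147 + 0.0630114 + 0.129803 + 0.0355858 = 3.58987.
P₂ = g₂ e^(−E₂/kT) / Z = 0.129803/3.58987 = 0.03616.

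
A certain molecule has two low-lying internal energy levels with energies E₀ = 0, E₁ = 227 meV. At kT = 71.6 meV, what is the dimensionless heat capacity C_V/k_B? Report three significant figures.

0.389

Eᵢ/kT = 0, 3.1704.
Z = Σ e^(−Eᵢ/kT) = e^(−0) + e^(−3.1704) = 1.0000 + 0.041987 = 1.0420.
⟨E⟩ = 9.1469 meV, ⟨E²⟩ = 2076.3 meV².
C_V/k_B = (⟨E²⟩ − ⟨E⟩²)/(kT)² = (2076.3 − 83.666)/5126.6 = 0.389.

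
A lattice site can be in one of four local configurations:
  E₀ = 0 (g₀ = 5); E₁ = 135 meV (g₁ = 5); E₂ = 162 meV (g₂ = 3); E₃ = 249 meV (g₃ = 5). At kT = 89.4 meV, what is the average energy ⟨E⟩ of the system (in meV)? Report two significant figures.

Eᵢ/kT = 0, 1.510, 1.812, 2.785.
Z = Σ gᵢe^(−Eᵢ/kT) = 5·e^(−0) + 5·e^(−1.510) + 3·e^(−1.812) + 5·e^(−2.785) = 5.000 + 1.105 + 0.4900 + 0.3086 = 6.904.
⟨E⟩ = Σ Eᵢ gᵢe^(−Eᵢ/kT) / Z = (0·5.000 + 135·1.105 + 162·0.4900 + 249·0.3086) / 6.904 = 44 meV.

44 meV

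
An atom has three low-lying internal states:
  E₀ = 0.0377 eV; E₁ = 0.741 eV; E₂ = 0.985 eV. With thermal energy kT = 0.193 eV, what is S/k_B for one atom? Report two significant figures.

Eᵢ/kT = 0.1953, 3.839, 5.104.
Z = Σ e^(−Eᵢ/kT) = e^(−0.1953) + e^(−3.839) + e^(−5.104) = 0.8226 + 0.02152 + 0.006072 = 0.8502.
⟨E⟩ = Σ EᵢPᵢ = 0.06227 eV.
S/k_B = ln Z + ⟨E⟩/kT = ln(0.8502) + 0.06227/0.193 = -0.1623 + 0.3226 = 0.16.

0.16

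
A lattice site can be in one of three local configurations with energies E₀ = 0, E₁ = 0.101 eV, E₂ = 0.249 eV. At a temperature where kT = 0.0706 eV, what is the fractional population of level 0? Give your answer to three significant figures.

0.788

Eᵢ/kT = 0, 1.4306, 3.5269.
Z = Σ e^(−Eᵢ/kT) = e^(−0) + e^(−1.4306) + e^(−3.5269) = 1.0000 + 0.23917 + 0.029396 = 1.2686.
P₀ = e^(−E₀/kT) / Z = 1.0000/1.2686 = 0.788.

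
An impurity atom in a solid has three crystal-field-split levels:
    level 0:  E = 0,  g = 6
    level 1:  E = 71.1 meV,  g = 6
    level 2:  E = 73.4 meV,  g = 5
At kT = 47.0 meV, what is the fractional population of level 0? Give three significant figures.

Eᵢ/kT = 0, 1.5128, 1.5617.
Z = Σ gᵢe^(−Eᵢ/kT) = 6·e^(−0) + 6·e^(−1.5128) + 5·e^(−1.5617) = 6.0000 + 1.3218 + 1.0489 = 8.3707.
P₀ = g₀ e^(−E₀/kT) / Z = 6.0000/8.3707 = 0.717.

0.717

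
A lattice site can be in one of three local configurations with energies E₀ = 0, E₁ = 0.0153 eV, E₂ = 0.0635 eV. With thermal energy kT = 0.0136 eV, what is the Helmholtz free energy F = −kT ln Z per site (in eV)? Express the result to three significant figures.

-0.00392 eV

Eᵢ/kT = 0, 1.1250, 4.6691.
Z = Σ e^(−Eᵢ/kT) = e^(−0) + e^(−1.1250) + e^(−4.6691) = 1.0000 + 0.32465 + 0.0093807 = 1.3340.
F = −kT ln Z = −0.0136 × ln(1.3340) = −0.0136 × 0.28818 = -0.00392 eV.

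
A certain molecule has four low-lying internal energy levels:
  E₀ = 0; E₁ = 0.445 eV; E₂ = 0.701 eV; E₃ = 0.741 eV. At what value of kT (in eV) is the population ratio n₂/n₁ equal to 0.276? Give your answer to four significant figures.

n₂/n₁ = exp[−(E₂−E₁)/kT] = 0.276.
⇒ (E₂−E₁)/kT = ln(1/0.276) = ln(3.62319) = 1.28735.
kT = 0.256 eV / 1.28735 = 0.1989 eV.

0.1989 eV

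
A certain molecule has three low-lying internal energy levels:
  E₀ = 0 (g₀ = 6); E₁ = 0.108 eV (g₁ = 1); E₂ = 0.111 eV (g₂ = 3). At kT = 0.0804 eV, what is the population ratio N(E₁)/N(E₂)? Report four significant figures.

n₁/n₂ = (g₁/g₂) exp[−(E₁−E₂)/kT] = (1/3) × exp(−(-0.003 eV)/(0.0804 eV)) = (1/3) × exp(0.0373134) = 0.3460.

0.3460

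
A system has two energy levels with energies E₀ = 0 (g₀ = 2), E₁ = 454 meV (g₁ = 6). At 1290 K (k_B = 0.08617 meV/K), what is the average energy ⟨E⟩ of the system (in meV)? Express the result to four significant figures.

21.83 meV

k_BT = 0.08617 × 1290 K = 111.159 meV.
Eᵢ/kT = 0, 4.08424.
Z = Σ gᵢe^(−Eᵢ/kT) = 2·e^(−0) + 6·e^(−4.08424) = 2.00000 + 0.101016 = 2.10102.
⟨E⟩ = Σ Eᵢ gᵢe^(−Eᵢ/kT) / Z = (0·2.00000 + 454·0.101016) / 2.10102 = 21.83 meV.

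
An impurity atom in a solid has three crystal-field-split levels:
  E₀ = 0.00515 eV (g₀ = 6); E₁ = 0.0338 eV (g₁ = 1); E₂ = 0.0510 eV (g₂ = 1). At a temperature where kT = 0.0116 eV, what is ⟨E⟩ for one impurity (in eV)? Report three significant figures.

0.00569 eV

Eᵢ/kT = 0.44397, 2.9138, 4.3966.
Z = Σ gᵢe^(−Eᵢ/kT) = 6·e^(−0.44397) + 1·e^(−2.9138) + 1·e^(−4.3966) = 3.8489 + 0.054269 + 0.012319 = 3.9155.
⟨E⟩ = Σ Eᵢ gᵢe^(−Eᵢ/kT) / Z = (0.00515·3.8489 + 0.0338·0.054269 + 0.0510·0.012319) / 3.9155 = 0.00569 eV.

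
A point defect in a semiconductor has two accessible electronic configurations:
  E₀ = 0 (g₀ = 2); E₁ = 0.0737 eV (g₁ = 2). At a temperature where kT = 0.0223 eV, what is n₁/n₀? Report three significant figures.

0.0367

n₁/n₀ = (g₁/g₀) exp[−(E₁−E₀)/kT] = (2/2) × exp(−(0.0737 eV)/(0.0223 eV)) = (2/2) × exp(-3.3049) = 0.0367.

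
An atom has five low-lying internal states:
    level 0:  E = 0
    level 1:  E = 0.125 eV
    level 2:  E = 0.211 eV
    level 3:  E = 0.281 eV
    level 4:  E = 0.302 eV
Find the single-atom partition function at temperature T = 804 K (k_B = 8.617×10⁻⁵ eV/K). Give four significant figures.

Z = 1.242

k_BT = 8.617×10⁻⁵ × 804 K = 0.0692807 eV.
Eᵢ/kT = 0, 1.80425, 3.04558, 4.05596, 4.35908.
Z = Σ e^(−Eᵢ/kT) = e^(−0) + e^(−1.80425) + e^(−3.04558) + e^(−4.05596) + e^(−4.35908) = 1.00000 + 0.164598 + 0.0475687 + 0.0173188 + 0.0127901 = 1.24228.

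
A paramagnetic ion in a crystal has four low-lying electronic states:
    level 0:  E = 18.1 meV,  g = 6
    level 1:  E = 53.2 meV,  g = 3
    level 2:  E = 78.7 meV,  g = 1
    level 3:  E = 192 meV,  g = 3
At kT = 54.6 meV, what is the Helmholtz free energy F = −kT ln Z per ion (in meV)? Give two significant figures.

-96 meV

Eᵢ/kT = 0.3315, 0.9744, 1.441, 3.516.
Z = Σ gᵢe^(−Eᵢ/kT) = 6·e^(−0.3315) + 3·e^(−0.9744) + 1·e^(−1.441) + 3·e^(−3.516) = 4.307 + 1.132 + 0.2367 + 0.08915 = 5.765.
F = −kT ln Z = −54.6 × ln(5.765) = −54.6 × 1.752 = -96 meV.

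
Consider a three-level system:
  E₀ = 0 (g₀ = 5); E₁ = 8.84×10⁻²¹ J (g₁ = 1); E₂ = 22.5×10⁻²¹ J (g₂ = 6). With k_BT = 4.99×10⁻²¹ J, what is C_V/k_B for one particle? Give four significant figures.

Eᵢ/kT = 0, 1.77154, 4.50902.
Z = Σ gᵢe^(−Eᵢ/kT) = 5·e^(−0) + 1·e^(−1.77154) + 6·e^(−4.50902) = 5.00000 + 0.170071 + 0.0660555 = 5.23613.
⟨E⟩ = 0.570971, ⟨E²⟩ = 8.92470.
C_V/k_B = (⟨E²⟩ − ⟨E⟩²)/(kT)² = (8.92470 − 0.326008)/24.9001 = 0.3453.

0.3453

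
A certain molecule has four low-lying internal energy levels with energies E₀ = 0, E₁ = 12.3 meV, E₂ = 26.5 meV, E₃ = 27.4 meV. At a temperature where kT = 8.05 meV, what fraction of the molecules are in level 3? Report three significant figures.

Eᵢ/kT = 0, 1.5280, 3.2919, 3.4037.
Z = Σ e^(−Eᵢ/kT) = e^(−0) + e^(−1.5280) + e^(−3.2919) + e^(−3.4037) = 1.0000 + 0.21697 + 0.037183 + 0.033250 = 1.2874.
P₃ = e^(−E₃/kT) / Z = 0.033250/1.2874 = 0.0258.

0.0258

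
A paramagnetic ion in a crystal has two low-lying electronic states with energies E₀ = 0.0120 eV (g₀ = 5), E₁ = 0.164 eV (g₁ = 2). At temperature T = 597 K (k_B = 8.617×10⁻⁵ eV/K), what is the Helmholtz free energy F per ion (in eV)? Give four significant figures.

k_BT = 8.617×10⁻⁵ × 597 K = 0.0514435 eV.
Eᵢ/kT = 0.233266, 3.18796.
Z = Σ gᵢe^(−Eᵢ/kT) = 5·e^(−0.233266) + 2·e^(−3.18796) = 3.95971 + 0.0825119 = 4.04222.
F = −kT ln Z = −0.0514435 × ln(4.04222) = −0.0514435 × 1.39679 = -0.07186 eV.

-0.07186 eV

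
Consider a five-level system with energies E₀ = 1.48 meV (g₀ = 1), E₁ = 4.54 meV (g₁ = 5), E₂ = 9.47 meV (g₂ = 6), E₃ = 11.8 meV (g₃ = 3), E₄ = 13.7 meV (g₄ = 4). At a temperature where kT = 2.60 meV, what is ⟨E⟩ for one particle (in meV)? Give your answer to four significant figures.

4.215 meV

Eᵢ/kT = 0.569231, 1.74615, 3.64231, 4.53846, 5.26923.
Z = Σ gᵢe^(−Eᵢ/kT) = 1·e^(−0.569231) + 5·e^(−1.74615) + 6·e^(−3.64231) + 3·e^(−4.53846) + 4·e^(−5.26923) = 0.565960 + 0.872221 + 0.157151 + 0.0320696 + 0.0205903 = 1.64799.
⟨E⟩ = Σ Eᵢ gᵢe^(−Eᵢ/kT) / Z = (1.48·0.565960 + 4.54·0.872221 + 9.47·0.157151 + 11.8·0.0320696 + 13.7·0.0205903) / 1.64799 = 4.215 meV.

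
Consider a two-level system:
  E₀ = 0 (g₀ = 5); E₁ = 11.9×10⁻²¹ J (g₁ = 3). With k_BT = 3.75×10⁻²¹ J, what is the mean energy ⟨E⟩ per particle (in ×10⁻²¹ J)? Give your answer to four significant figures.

0.2916 ×10⁻²¹ J

Eᵢ/kT = 0, 3.17333.
Z = Σ gᵢe^(−Eᵢ/kT) = 5·e^(−0) + 3·e^(−3.17333) = 5.00000 + 0.125592 = 5.12559.
⟨E⟩ = Σ Eᵢ gᵢe^(−Eᵢ/kT) / Z = (0·5.00000 + 11.9·0.125592) / 5.12559 = 0.2916 ×10⁻²¹ J.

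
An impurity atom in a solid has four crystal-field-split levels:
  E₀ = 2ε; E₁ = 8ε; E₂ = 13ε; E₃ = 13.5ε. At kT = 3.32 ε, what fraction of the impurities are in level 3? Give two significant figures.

0.025

Eᵢ/kT = 0.6024, 2.410, 3.916, 4.066.
Z = Σ e^(−Eᵢ/kT) = e^(−0.6024) + e^(−2.410) + e^(−3.916) + e^(−4.066) = 0.5475 + 0.08982 + 0.01992 + 0.01715 = 0.6744.
P₃ = e^(−E₃/kT) / Z = 0.01715/0.6744 = 0.025.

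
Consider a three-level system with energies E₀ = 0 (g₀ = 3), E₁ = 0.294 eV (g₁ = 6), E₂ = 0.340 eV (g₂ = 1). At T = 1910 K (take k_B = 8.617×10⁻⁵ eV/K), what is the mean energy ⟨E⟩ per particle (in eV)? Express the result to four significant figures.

0.08196 eV

k_BT = 8.617×10⁻⁵ × 1910 K = 0.164585 eV.
Eᵢ/kT = 0, 1.78631, 2.06580.
Z = Σ gᵢe^(−Eᵢ/kT) = 3·e^(−0) + 6·e^(−1.78631) + 1·e^(−2.06580) = 3.00000 + 1.00546 + 0.126717 = 4.13218.
⟨E⟩ = Σ Eᵢ gᵢe^(−Eᵢ/kT) / Z = (0·3.00000 + 0.294·1.00546 + 0.340·0.126717) / 4.13218 = 0.08196 eV.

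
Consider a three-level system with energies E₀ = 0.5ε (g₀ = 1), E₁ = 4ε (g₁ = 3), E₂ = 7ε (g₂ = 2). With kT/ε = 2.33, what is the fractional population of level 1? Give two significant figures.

Eᵢ/kT = 0.2146, 1.717, 3.004.
Z = Σ gᵢe^(−Eᵢ/kT) = 1·e^(−0.2146) + 3·e^(−1.717) + 2·e^(−3.004) = 0.8069 + 0.5388 + 0.09918 = 1.445.
P₁ = g₁ e^(−E₁/kT) / Z = 0.5388/1.445 = 0.37.

0.37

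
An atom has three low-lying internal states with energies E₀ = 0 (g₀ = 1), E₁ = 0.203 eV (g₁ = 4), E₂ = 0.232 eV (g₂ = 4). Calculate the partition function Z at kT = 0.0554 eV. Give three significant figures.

Eᵢ/kT = 0, 3.6643, 4.1877.
Z = Σ gᵢe^(−Eᵢ/kT) = 1·e^(−0) + 4·e^(−3.6643) + 4·e^(−4.1877) = 1.0000 + 0.10249 + 0.060725 = 1.1632.

Z = 1.16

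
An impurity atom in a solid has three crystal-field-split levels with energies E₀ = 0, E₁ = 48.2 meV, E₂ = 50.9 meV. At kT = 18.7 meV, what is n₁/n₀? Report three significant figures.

0.0760

n₁/n₀ = exp[−(E₁−E₀)/kT] = exp(−(48.2 meV)/(18.7 meV)) = exp(-2.5775) = 0.0760.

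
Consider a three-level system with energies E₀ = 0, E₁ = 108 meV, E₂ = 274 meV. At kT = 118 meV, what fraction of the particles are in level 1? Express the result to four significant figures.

Eᵢ/kT = 0, 0.915254, 2.32203.
Z = Σ e^(−Eᵢ/kT) = e^(−0) + e^(−0.915254) + e^(−2.32203) = 1.00000 + 0.400415 + 0.0980743 = 1.49849.
P₁ = e^(−E₁/kT) / Z = 0.400415/1.49849 = 0.2672.

0.2672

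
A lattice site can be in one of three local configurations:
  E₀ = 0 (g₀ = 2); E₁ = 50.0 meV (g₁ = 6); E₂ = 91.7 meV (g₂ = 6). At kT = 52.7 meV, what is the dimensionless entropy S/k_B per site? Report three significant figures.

Eᵢ/kT = 0, 0.94877, 1.7400.
Z = Σ gᵢe^(−Eᵢ/kT) = 2·e^(−0) + 6·e^(−0.94877) + 6·e^(−1.7400) = 2.0000 + 2.3233 + 1.0531 = 5.3764.
⟨E⟩ = Σ EᵢPᵢ = 39.568 meV.
S/k_B = ln Z + ⟨E⟩/kT = ln(5.3764) + 39.568/52.7 = 1.6820 + 0.75082 = 2.43.

2.43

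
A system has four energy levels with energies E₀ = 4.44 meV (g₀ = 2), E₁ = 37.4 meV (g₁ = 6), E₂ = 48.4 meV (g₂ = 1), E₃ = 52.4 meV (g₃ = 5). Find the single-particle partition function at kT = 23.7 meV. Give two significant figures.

Z = 3.6

Eᵢ/kT = 0.1873, 1.578, 2.042, 2.211.
Z = Σ gᵢe^(−Eᵢ/kT) = 2·e^(−0.1873) + 6·e^(−1.578) + 1·e^(−2.042) + 5·e^(−2.211) = 1.658 + 1.238 + 0.1298 + 0.5480 = 3.574.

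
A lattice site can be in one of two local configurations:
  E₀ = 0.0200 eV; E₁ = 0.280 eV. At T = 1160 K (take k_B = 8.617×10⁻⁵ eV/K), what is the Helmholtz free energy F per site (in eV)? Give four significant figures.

0.01285 eV

k_BT = 8.617×10⁻⁵ × 1160 K = 0.0999572 eV.
Eᵢ/kT = 0.200086, 2.80120.
Z = Σ e^(−Eᵢ/kT) = e^(−0.200086) + e^(−2.80120) = 0.818660 + 0.0607371 = 0.879397.
F = −kT ln Z = −0.0999572 × ln(0.879397) = −0.0999572 × -0.128519 = 0.01285 eV.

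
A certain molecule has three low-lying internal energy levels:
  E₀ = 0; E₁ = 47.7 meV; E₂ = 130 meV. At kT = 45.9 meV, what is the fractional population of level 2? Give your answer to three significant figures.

0.0417

Eᵢ/kT = 0, 1.0392, 2.8322.
Z = Σ e^(−Eᵢ/kT) = e^(−0) + e^(−1.0392) + e^(−2.8322) = 1.0000 + 0.35374 + 0.058883 = 1.4126.
P₂ = e^(−E₂/kT) / Z = 0.058883/1.4126 = 0.0417.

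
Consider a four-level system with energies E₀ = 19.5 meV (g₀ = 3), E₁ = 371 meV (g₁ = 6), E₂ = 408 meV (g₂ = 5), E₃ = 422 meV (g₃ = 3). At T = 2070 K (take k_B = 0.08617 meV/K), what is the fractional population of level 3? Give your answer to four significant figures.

k_BT = 0.08617 × 2070 K = 178.372 meV.
Eᵢ/kT = 0.109322, 2.07992, 2.28735, 2.36584.
Z = Σ gᵢe^(−Eᵢ/kT) = 3·e^(−0.109322) + 6·e^(−2.07992) + 5·e^(−2.28735) + 3·e^(−2.36584) = 2.68933 + 0.749641 + 0.507676 + 0.281611 = 4.22826.
P₃ = g₃ e^(−E₃/kT) / Z = 0.281611/4.22826 = 0.06660.

0.06660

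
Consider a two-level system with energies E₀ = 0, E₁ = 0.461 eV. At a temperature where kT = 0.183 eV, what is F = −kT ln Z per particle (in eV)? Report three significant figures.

-0.0142 eV

Eᵢ/kT = 0, 2.5191.
Z = Σ e^(−Eᵢ/kT) = e^(−0) + e^(−2.5191) = 1.0000 + 0.080532 = 1.0805.
F = −kT ln Z = −0.183 × ln(1.0805) = −0.183 × 0.077424 = -0.0142 eV.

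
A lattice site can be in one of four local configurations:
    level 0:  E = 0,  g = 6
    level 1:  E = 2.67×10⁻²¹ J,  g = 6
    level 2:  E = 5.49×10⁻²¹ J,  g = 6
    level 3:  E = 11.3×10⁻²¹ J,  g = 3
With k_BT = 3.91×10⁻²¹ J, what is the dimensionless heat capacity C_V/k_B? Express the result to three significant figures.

Eᵢ/kT = 0, 0.68286, 1.4041, 2.8900.
Z = Σ gᵢe^(−Eᵢ/kT) = 6·e^(−0) + 6·e^(−0.68286) + 6·e^(−1.4041) + 3·e^(−2.8900) = 6.0000 + 3.0310 + 1.4735 + 0.16673 = 10.671.
⟨E⟩ = 1.6930, ⟨E²⟩ = 8.1819.
C_V/k_B = (⟨E²⟩ − ⟨E⟩²)/(kT)² = (8.1819 − 2.8662)/15.288 = 0.348.

0.348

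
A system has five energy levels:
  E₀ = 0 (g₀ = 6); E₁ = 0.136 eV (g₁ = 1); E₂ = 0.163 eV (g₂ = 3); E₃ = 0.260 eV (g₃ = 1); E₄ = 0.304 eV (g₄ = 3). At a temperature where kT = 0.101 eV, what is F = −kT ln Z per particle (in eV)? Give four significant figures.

Eᵢ/kT = 0, 1.34653, 1.61386, 2.57426, 3.00990.
Z = Σ gᵢe^(−Eᵢ/kT) = 6·e^(−0) + 1·e^(−1.34653) + 3·e^(−1.61386) + 1·e^(−2.57426) + 3·e^(−3.00990) = 6.00000 + 0.260141 + 0.597353 + 0.0762102 + 0.147890 = 7.08159.
F = −kT ln Z = −0.101 × ln(7.08159) = −0.101 × 1.95750 = -0.1977 eV.

-0.1977 eV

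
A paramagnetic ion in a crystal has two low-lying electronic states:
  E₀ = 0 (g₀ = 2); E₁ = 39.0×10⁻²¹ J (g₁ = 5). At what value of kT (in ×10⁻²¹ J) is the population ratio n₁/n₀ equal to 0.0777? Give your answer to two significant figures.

n₁/n₀ = (g₁/g₀) exp[−(E₁−E₀)/kT] = 0.0777.
⇒ (E₁−E₀)/kT = ln((5/2)/0.0777) = ln(32.18) = 3.471.
kT = 39.0 ×10⁻²¹ J / 3.471 = 11 ×10⁻²¹ J.

11 ×10⁻²¹ J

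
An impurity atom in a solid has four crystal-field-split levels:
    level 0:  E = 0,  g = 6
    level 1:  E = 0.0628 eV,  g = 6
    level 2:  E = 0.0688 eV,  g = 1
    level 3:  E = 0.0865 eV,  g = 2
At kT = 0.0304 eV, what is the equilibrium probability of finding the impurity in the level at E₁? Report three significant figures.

0.109

Eᵢ/kT = 0, 2.0658, 2.2632, 2.8454.
Z = Σ gᵢe^(−Eᵢ/kT) = 6·e^(−0) + 6·e^(−2.0658) + 1·e^(−2.2632) + 2·e^(−2.8454) = 6.0000 + 0.76030 + 0.10402 + 0.11622 = 6.9805.
P₁ = g₁ e^(−E₁/kT) / Z = 0.76030/6.9805 = 0.109.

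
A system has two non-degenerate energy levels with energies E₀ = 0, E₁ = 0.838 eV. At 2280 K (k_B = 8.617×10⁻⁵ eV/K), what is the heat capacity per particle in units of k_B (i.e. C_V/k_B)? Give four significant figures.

k_BT = 8.617×10⁻⁵ × 2280 K = 0.196468 eV.
Eᵢ/kT = 0, 4.26533.
Z = Σ e^(−Eᵢ/kT) = e^(−0) + e^(−4.26533) = 1.00000 + 0.0140472 = 1.01405.
⟨E⟩ = 0.0116085 eV, ⟨E²⟩ = 0.00972789 eV².
C_V/k_B = (⟨E²⟩ − ⟨E⟩²)/(kT)² = (0.00972789 − 0.000134757)/0.0385997 = 0.2485.

0.2485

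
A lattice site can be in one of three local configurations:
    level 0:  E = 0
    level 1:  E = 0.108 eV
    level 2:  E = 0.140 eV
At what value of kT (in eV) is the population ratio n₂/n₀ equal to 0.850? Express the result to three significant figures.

0.861 eV

n₂/n₀ = exp[−(E₂−E₀)/kT] = 0.850.
⇒ (E₂−E₀)/kT = ln(1/0.850) = ln(1.1765) = 0.16254.
kT = 0.140 eV / 0.16254 = 0.861 eV.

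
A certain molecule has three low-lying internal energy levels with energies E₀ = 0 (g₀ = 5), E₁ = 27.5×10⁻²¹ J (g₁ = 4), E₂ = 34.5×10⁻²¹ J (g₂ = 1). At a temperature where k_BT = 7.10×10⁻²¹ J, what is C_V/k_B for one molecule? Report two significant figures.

Eᵢ/kT = 0, 3.873, 4.859.
Z = Σ gᵢe^(−Eᵢ/kT) = 5·e^(−0) + 4·e^(−3.873) + 1·e^(−4.859) = 5.000 + 0.08318 + 0.007758 = 5.091.
⟨E⟩ = 0.5019, ⟨E²⟩ = 14.17.
C_V/k_B = (⟨E²⟩ − ⟨E⟩²)/(kT)² = (14.17 − 0.2519)/50.41 = 0.28.

0.28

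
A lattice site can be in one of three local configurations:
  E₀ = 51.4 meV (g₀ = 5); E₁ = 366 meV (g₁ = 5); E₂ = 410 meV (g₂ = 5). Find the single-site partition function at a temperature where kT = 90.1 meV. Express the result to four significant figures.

Eᵢ/kT = 0.570477, 4.06215, 4.55050.
Z = Σ gᵢe^(−Eᵢ/kT) = 5·e^(−0.570477) + 5·e^(−4.06215) + 5·e^(−4.55050) = 2.82628 + 0.0860599 + 0.0528096 = 2.96515.

Z = 2.965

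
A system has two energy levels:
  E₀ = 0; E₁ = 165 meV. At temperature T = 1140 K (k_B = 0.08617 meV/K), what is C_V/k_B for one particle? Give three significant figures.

0.374

k_BT = 0.08617 × 1140 K = 98.234 meV.
Eᵢ/kT = 0, 1.6797.
Z = Σ e^(−Eᵢ/kT) = e^(−0) + e^(−1.6797) = 1.0000 + 0.18643 = 1.1864.
⟨E⟩ = 25.928 meV, ⟨E²⟩ = 4278.1 meV².
C_V/k_B = (⟨E²⟩ − ⟨E⟩²)/(kT)² = (4278.1 − 672.26)/9649.9 = 0.374.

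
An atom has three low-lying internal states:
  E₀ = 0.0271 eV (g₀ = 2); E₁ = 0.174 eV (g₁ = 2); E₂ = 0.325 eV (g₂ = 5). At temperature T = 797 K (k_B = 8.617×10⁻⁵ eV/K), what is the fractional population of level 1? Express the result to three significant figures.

k_BT = 8.617×10⁻⁵ × 797 K = 0.068677 eV.
Eᵢ/kT = 0.39460, 2.5336, 4.7323.
Z = Σ gᵢe^(−Eᵢ/kT) = 2·e^(−0.39460) + 2·e^(−2.5336) + 5·e^(−4.7323) = 1.3479 + 0.15875 + 0.044031 = 1.5507.
P₁ = g₁ e^(−E₁/kT) / Z = 0.15875/1.5507 = 0.102.

0.102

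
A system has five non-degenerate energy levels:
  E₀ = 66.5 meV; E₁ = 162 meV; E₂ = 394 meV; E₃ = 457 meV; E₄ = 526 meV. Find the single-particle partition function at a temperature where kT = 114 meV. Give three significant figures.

Z = 0.859

Eᵢ/kT = 0.58333, 1.4211, 3.4561, 4.0088, 4.6140.
Z = Σ e^(−Eᵢ/kT) = e^(−0.58333) + e^(−1.4211) + e^(−3.4561) + e^(−4.0088) + e^(−4.6140) = 0.55804 + 0.24145 + 0.031553 + 0.018155 + 0.0099121 = 0.85911.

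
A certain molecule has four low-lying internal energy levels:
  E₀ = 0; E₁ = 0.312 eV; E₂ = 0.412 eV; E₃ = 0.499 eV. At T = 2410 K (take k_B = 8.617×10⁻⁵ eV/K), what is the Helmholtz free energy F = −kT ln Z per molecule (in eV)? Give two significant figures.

-0.077 eV

k_BT = 8.617×10⁻⁵ × 2410 K = 0.2077 eV.
Eᵢ/kT = 0, 1.502, 1.984, 2.403.
Z = Σ e^(−Eᵢ/kT) = e^(−0) + e^(−1.502) + e^(−1.984) + e^(−2.403) = 1.000 + 0.2227 + 0.1375 + 0.09045 = 1.451.
F = −kT ln Z = −0.2077 × ln(1.451) = −0.2077 × 0.3723 = -0.077 eV.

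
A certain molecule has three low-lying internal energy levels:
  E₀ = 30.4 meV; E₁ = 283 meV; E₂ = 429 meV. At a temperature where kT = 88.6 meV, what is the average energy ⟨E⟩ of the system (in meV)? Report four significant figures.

Eᵢ/kT = 0.343115, 3.19413, 4.84199.
Z = Σ e^(−Eᵢ/kT) = e^(−0.343115) + e^(−3.19413) + e^(−4.84199) = 0.709557 + 0.0410022 + 0.00789133 = 0.758451.
⟨E⟩ = Σ Eᵢ e^(−Eᵢ/kT) / Z = (30.4·0.709557 + 283·0.0410022 + 429·0.00789133) / 0.758451 = 48.20 meV.

48.20 meV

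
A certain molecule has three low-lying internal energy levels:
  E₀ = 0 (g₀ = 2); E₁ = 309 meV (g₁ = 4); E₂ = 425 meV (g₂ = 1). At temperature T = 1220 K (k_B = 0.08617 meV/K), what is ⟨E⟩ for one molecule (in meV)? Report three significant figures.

32.7 meV

k_BT = 0.08617 × 1220 K = 105.13 meV.
Eᵢ/kT = 0, 2.9392, 4.0426.
Z = Σ gᵢe^(−Eᵢ/kT) = 2·e^(−0) + 4·e^(−2.9392) + 1·e^(−4.0426) = 2.0000 + 0.21163 + 0.017552 = 2.2292.
⟨E⟩ = Σ Eᵢ gᵢe^(−Eᵢ/kT) / Z = (0·2.0000 + 309·0.21163 + 425·0.017552) / 2.2292 = 32.7 meV.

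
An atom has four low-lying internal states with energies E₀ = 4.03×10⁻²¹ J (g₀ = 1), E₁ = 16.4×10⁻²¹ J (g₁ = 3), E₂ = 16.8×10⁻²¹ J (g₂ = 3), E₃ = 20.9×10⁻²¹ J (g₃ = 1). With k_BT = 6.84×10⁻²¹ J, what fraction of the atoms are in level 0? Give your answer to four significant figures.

0.4901

Eᵢ/kT = 0.589181, 2.39766, 2.45614, 3.05556.
Z = Σ gᵢe^(−Eᵢ/kT) = 1·e^(−0.589181) + 3·e^(−2.39766) + 3·e^(−2.45614) + 1·e^(−3.05556) = 0.554781 + 0.272791 + 0.257296 + 0.0470963 = 1.13196.
P₀ = g₀ e^(−E₀/kT) / Z = 0.554781/1.13196 = 0.4901.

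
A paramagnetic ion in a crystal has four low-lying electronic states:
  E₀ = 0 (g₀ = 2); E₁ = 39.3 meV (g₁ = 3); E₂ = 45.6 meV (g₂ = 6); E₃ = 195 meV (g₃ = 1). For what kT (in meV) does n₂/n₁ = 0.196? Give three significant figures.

2.71 meV

n₂/n₁ = (g₂/g₁) exp[−(E₂−E₁)/kT] = 0.196.
⇒ (E₂−E₁)/kT = ln((6/3)/0.196) = ln(10.204) = 2.3228.
kT = 6.3 meV / 2.3228 = 2.71 meV.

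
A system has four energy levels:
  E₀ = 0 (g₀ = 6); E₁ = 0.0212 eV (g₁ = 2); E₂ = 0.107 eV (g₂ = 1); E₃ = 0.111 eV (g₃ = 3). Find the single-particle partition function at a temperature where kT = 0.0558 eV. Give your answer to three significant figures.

Eᵢ/kT = 0, 0.37993, 1.9176, 1.9892.
Z = Σ gᵢe^(−Eᵢ/kT) = 6·e^(−0) + 2·e^(−0.37993) + 1·e^(−1.9176) + 3·e^(−1.9892) = 6.0000 + 1.3678 + 0.14696 + 0.41041 = 7.9252.

Z = 7.93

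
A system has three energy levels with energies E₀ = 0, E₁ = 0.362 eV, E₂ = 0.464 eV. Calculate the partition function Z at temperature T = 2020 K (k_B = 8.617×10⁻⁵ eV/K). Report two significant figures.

Z = 1.2

k_BT = 8.617×10⁻⁵ × 2020 K = 0.1741 eV.
Eᵢ/kT = 0, 2.079, 2.665.
Z = Σ e^(−Eᵢ/kT) = e^(−0) + e^(−2.079) + e^(−2.665) = 1.000 + 0.1251 + 0.06960 = 1.195.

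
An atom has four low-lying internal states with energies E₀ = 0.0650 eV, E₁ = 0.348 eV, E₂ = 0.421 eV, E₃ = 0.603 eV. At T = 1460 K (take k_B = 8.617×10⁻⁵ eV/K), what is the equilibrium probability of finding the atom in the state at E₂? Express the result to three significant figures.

k_BT = 8.617×10⁻⁵ × 1460 K = 0.12581 eV.
Eᵢ/kT = 0.51665, 2.7661, 3.3463, 4.7929.
Z = Σ e^(−Eᵢ/kT) = e^(−0.51665) + e^(−2.7661) + e^(−3.3463) + e^(−4.7929) = 0.59652 + 0.062907 + 0.035214 + 0.0082884 = 0.70293.
P₂ = e^(−E₂/kT) / Z = 0.035214/0.70293 = 0.0501.

0.0501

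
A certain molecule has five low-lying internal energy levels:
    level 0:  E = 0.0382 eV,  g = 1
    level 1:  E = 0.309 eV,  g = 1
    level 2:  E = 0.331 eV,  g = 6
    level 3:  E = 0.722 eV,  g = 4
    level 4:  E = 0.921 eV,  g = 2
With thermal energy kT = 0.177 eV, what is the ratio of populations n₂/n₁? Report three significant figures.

n₂/n₁ = (g₂/g₁) exp[−(E₂−E₁)/kT] = (6/1) × exp(−(0.022 eV)/(0.177 eV)) = (6/1) × exp(-0.12429) = 5.30.

5.30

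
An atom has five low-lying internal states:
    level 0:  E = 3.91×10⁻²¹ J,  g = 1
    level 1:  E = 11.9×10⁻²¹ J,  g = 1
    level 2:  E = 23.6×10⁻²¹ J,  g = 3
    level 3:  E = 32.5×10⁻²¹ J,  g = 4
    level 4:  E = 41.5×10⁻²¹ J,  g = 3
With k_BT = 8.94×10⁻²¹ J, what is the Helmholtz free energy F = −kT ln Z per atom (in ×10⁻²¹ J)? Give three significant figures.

Eᵢ/kT = 0.43736, 1.3311, 2.6398, 3.6353, 4.6421.
Z = Σ gᵢe^(−Eᵢ/kT) = 1·e^(−0.43736) + 1·e^(−1.3311) + 3·e^(−2.6398) + 4·e^(−3.6353) + 3·e^(−4.6421) = 0.64574 + 0.26419 + 0.21413 + 0.10550 + 0.028912 = 1.2585.
F = −kT ln Z = −8.94 × ln(1.2585) = −8.94 × 0.22992 = -2.06 ×10⁻²¹ J.

-2.06 ×10⁻²¹ J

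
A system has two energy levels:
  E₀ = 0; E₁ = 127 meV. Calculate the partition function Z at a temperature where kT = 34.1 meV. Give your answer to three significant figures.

Eᵢ/kT = 0, 3.7243.
Z = Σ e^(−Eᵢ/kT) = e^(−0) + e^(−3.7243) = 1.0000 + 0.024130 = 1.0241.

Z = 1.02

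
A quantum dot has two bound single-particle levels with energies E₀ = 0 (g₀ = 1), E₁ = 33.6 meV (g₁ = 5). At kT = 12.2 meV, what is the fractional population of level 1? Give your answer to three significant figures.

0.241

Eᵢ/kT = 0, 2.7541.
Z = Σ gᵢe^(−Eᵢ/kT) = 1·e^(−0) + 5·e^(−2.7541) = 1.0000 + 0.31833 = 1.3183.
P₁ = g₁ e^(−E₁/kT) / Z = 0.31833/1.3183 = 0.241.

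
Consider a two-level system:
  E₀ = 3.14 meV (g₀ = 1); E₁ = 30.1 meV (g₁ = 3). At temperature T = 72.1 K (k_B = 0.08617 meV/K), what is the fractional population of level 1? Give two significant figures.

0.038

k_BT = 0.08617 × 72.1 K = 6.213 meV.
Eᵢ/kT = 0.5054, 4.845.
Z = Σ gᵢe^(−Eᵢ/kT) = 1·e^(−0.5054) + 3·e^(−4.845) = 0.6033 + 0.02360 = 0.6269.
P₁ = g₁ e^(−E₁/kT) / Z = 0.02360/0.6269 = 0.038.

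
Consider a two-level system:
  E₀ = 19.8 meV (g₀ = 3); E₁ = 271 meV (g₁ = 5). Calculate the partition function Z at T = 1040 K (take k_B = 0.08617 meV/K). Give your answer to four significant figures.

k_BT = 0.08617 × 1040 K = 89.6168 meV.
Eᵢ/kT = 0.220941, 3.02399.
Z = Σ gᵢe^(−Eᵢ/kT) = 3·e^(−0.220941) + 5·e^(−3.02399) = 2.40529 + 0.243034 = 2.64832.

Z = 2.648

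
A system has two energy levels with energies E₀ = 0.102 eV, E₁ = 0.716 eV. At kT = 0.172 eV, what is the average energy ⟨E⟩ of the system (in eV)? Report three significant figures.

0.119 eV

Eᵢ/kT = 0.59302, 4.1628.
Z = Σ e^(−Eᵢ/kT) = e^(−0.59302) + e^(−4.1628) = 0.55266 + 0.015564 = 0.56822.
⟨E⟩ = Σ Eᵢ e^(−Eᵢ/kT) / Z = (0.102·0.55266 + 0.716·0.015564) / 0.56822 = 0.119 eV.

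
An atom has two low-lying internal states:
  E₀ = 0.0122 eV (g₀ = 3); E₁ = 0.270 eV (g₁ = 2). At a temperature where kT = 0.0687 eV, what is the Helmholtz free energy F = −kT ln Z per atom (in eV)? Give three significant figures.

Eᵢ/kT = 0.17758, 3.9301.
Z = Σ gᵢe^(−Eᵢ/kT) = 3·e^(−0.17758) + 2·e^(−3.9301) = 2.5119 + 0.039283 = 2.5512.
F = −kT ln Z = −0.0687 × ln(2.5512) = −0.0687 × 0.93656 = -0.0643 eV.

-0.0643 eV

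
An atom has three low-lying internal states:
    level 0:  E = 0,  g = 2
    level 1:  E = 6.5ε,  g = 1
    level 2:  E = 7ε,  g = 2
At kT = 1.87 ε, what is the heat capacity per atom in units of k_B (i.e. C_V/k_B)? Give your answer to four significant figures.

0.4803

Eᵢ/kT = 0, 3.47594, 3.74332.
Z = Σ gᵢe^(−Eᵢ/kT) = 2·e^(−0) + 1·e^(−3.47594) + 2·e^(−3.74332) = 2.00000 + 0.0309327 + 0.0473507 = 2.07828.
⟨E⟩ = 0.256230 ε, ⟨E²⟩ = 1.74524 ε².
C_V/k_B = (⟨E²⟩ − ⟨E⟩²)/(kT)² = (1.74524 − 0.0656538)/3.49690 = 0.4803.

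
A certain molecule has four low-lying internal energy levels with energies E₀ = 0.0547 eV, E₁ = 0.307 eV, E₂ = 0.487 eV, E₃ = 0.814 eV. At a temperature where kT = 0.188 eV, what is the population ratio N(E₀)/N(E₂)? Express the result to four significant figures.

n₀/n₂ = exp[−(E₀−E₂)/kT] = exp(−(-0.4323 eV)/(0.188 eV)) = exp(2.29947) = 9.969.

9.969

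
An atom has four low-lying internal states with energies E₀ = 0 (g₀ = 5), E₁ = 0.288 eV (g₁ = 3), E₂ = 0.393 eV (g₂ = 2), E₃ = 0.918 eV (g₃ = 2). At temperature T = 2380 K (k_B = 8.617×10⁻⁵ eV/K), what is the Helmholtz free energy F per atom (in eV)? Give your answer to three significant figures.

k_BT = 8.617×10⁻⁵ × 2380 K = 0.20508 eV.
Eᵢ/kT = 0, 1.4043, 1.9163, 4.4763.
Z = Σ gᵢe^(−Eᵢ/kT) = 5·e^(−0) + 3·e^(−1.4043) + 2·e^(−1.9163) + 2·e^(−4.4763) = 5.0000 + 0.73662 + 0.29430 + 0.022751 = 6.0537.
F = −kT ln Z = −0.20508 × ln(6.0537) = −0.20508 × 1.8007 = -0.369 eV.

-0.369 eV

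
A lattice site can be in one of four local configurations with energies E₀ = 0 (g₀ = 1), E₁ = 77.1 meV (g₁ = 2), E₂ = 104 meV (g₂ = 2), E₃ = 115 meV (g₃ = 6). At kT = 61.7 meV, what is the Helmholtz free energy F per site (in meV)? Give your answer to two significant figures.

Eᵢ/kT = 0, 1.250, 1.686, 1.864.
Z = Σ gᵢe^(−Eᵢ/kT) = 1·e^(−0) + 2·e^(−1.250) + 2·e^(−1.686) + 6·e^(−1.864) = 1.000 + 0.5730 + 0.3705 + 0.9303 = 2.874.
F = −kT ln Z = −61.7 × ln(2.874) = −61.7 × 1.056 = -65 meV.

-65 meV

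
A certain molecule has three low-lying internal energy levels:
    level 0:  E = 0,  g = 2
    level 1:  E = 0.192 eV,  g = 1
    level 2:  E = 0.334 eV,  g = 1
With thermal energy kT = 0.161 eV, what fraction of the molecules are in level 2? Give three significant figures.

0.0517

Eᵢ/kT = 0, 1.1925, 2.0745.
Z = Σ gᵢe^(−Eᵢ/kT) = 2·e^(−0) + 1·e^(−1.1925) + 1·e^(−2.0745) = 2.0000 + 0.30346 + 0.12562 = 2.4291.
P₂ = g₂ e^(−E₂/kT) / Z = 0.12562/2.4291 = 0.0517.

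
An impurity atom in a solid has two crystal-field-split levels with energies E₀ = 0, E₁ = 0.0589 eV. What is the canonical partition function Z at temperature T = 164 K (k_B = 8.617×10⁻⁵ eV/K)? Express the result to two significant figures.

Z = 1.0

k_BT = 8.617×10⁻⁵ × 164 K = 0.01413 eV.
Eᵢ/kT = 0, 4.168.
Z = Σ e^(−Eᵢ/kT) = e^(−0) + e^(−4.168) = 1.000 + 0.01548 = 1.015.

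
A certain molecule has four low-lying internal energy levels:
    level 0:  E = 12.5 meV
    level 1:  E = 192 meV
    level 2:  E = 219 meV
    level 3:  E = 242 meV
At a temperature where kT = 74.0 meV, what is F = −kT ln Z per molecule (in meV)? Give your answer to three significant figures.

Eᵢ/kT = 0.16892, 2.5946, 2.9595, 3.2703.
Z = Σ e^(−Eᵢ/kT) = e^(−0.16892) + e^(−2.5946) + e^(−2.9595) + e^(−3.2703) = 0.84458 + 0.074676 + 0.051845 + 0.037995 = 1.0091.
F = −kT ln Z = −74.0 × ln(1.0091) = −74.0 × 0.0090588 = -0.670 meV.

-0.670 meV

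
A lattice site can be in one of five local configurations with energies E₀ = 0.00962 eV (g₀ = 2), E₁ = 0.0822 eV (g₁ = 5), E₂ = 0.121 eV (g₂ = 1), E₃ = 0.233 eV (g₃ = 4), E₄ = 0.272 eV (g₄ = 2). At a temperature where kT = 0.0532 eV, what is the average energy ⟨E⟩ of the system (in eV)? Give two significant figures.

Eᵢ/kT = 0.1808, 1.545, 2.274, 4.380, 5.113.
Z = Σ gᵢe^(−Eᵢ/kT) = 2·e^(−0.1808) + 5·e^(−1.545) + 1·e^(−2.274) + 4·e^(−4.380) + 2·e^(−5.113) = 1.669 + 1.067 + 0.1029 + 0.05010 + 0.01204 = 2.901.
⟨E⟩ = Σ Eᵢ gᵢe^(−Eᵢ/kT) / Z = (0.00962·1.669 + 0.0822·1.067 + 0.121·0.1029 + 0.233·0.05010 + 0.272·0.01204) / 2.901 = 0.045 eV.

0.045 eV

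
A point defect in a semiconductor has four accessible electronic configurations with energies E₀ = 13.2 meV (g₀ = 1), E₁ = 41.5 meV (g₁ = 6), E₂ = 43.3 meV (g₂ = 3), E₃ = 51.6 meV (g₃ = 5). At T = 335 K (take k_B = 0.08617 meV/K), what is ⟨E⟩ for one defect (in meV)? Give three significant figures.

k_BT = 0.08617 × 335 K = 28.867 meV.
Eᵢ/kT = 0.45727, 1.4376, 1.5000, 1.7875.
Z = Σ gᵢe^(−Eᵢ/kT) = 1·e^(−0.45727) + 6·e^(−1.4376) + 3·e^(−1.5000) + 5·e^(−1.7875) = 0.63301 + 1.4250 + 0.66939 + 0.83689 = 3.5643.
⟨E⟩ = Σ Eᵢ gᵢe^(−Eᵢ/kT) / Z = (13.2·0.63301 + 41.5·1.4250 + 43.3·0.66939 + 51.6·0.83689) / 3.5643 = 39.2 meV.

39.2 meV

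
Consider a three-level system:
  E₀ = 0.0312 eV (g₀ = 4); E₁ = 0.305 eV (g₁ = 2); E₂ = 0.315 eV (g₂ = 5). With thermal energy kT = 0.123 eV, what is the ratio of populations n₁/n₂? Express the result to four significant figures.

0.4339

n₁/n₂ = (g₁/g₂) exp[−(E₁−E₂)/kT] = (2/5) × exp(−(-0.010 eV)/(0.123 eV)) = (2/5) × exp(0.0813008) = 0.4339.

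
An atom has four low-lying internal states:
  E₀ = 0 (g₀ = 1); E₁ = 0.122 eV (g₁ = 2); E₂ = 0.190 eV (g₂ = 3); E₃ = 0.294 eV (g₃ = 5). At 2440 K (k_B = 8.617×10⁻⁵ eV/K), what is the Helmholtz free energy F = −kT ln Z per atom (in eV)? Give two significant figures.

-0.32 eV

k_BT = 8.617×10⁻⁵ × 2440 K = 0.2103 eV.
Eᵢ/kT = 0, 0.5801, 0.9035, 1.398.
Z = Σ gᵢe^(−Eᵢ/kT) = 1·e^(−0) + 2·e^(−0.5801) + 3·e^(−0.9035) + 5·e^(−1.398) = 1.000 + 1.120 + 1.215 + 1.235 = 4.570.
F = −kT ln Z = −0.2103 × ln(4.570) = −0.2103 × 1.520 = -0.32 eV.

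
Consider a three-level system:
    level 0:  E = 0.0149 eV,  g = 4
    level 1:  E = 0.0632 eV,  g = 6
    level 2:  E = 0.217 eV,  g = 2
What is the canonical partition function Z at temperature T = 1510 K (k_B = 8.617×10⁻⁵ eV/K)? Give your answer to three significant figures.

Z = 7.64

k_BT = 8.617×10⁻⁵ × 1510 K = 0.13012 eV.
Eᵢ/kT = 0.11451, 0.48571, 1.6677.
Z = Σ gᵢe^(−Eᵢ/kT) = 4·e^(−0.11451) + 6·e^(−0.48571) + 2·e^(−1.6677) = 3.5672 + 3.6916 + 0.37736 = 7.6362.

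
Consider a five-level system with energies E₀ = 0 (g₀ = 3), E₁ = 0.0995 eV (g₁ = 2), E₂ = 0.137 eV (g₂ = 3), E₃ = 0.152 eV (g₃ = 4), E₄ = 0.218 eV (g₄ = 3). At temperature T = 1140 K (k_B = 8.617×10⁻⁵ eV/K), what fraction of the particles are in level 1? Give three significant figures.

0.129

k_BT = 8.617×10⁻⁵ × 1140 K = 0.098234 eV.
Eᵢ/kT = 0, 1.0129, 1.3946, 1.5473, 2.2192.
Z = Σ gᵢe^(−Eᵢ/kT) = 3·e^(−0) + 2·e^(−1.0129) + 3·e^(−1.3946) + 4·e^(−1.5473) + 3·e^(−2.2192) = 3.0000 + 0.72633 + 0.74380 + 0.85129 + 0.32609 = 5.6475.
P₁ = g₁ e^(−E₁/kT) / Z = 0.72633/5.6475 = 0.129.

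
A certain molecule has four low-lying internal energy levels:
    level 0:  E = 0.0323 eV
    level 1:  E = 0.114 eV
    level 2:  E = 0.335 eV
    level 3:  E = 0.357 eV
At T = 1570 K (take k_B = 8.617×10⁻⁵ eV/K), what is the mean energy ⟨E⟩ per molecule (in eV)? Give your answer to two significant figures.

k_BT = 8.617×10⁻⁵ × 1570 K = 0.1353 eV.
Eᵢ/kT = 0.2387, 0.8426, 2.476, 2.639.
Z = Σ e^(−Eᵢ/kT) = e^(−0.2387) + e^(−0.8426) + e^(−2.476) + e^(−2.639) = 0.7877 + 0.4306 + 0.08408 + 0.07143 = 1.374.
⟨E⟩ = Σ Eᵢ e^(−Eᵢ/kT) / Z = (0.0323·0.7877 + 0.114·0.4306 + 0.335·0.08408 + 0.357·0.07143) / 1.374 = 0.093 eV.

0.093 eV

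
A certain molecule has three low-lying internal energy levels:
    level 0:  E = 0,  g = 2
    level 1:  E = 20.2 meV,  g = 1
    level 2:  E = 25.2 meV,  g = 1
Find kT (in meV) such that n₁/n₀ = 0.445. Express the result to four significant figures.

173.3 meV

n₁/n₀ = (g₁/g₀) exp[−(E₁−E₀)/kT] = 0.445.
⇒ (E₁−E₀)/kT = ln((1/2)/0.445) = ln(1.12360) = 0.116538.
kT = 20.2 meV / 0.116538 = 173.3 meV.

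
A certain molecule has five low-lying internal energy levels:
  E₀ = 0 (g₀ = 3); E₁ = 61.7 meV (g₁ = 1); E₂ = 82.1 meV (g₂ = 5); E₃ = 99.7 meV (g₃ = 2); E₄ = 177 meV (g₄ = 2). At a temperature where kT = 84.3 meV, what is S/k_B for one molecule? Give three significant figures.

2.38

Eᵢ/kT = 0, 0.73191, 0.97390, 1.1827, 2.0996.
Z = Σ gᵢe^(−Eᵢ/kT) = 3·e^(−0) + 1·e^(−0.73191) + 5·e^(−0.97390) + 2·e^(−1.1827) + 2·e^(−2.0996) = 3.0000 + 0.48099 + 1.8880 + 0.61290 + 0.24501 = 6.2269.
⟨E⟩ = Σ EᵢPᵢ = 46.436 meV.
S/k_B = ln Z + ⟨E⟩/kT = ln(6.2269) + 46.436/84.3 = 1.8289 + 0.55084 = 2.38.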